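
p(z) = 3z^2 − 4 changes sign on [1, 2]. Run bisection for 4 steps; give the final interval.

[1.125, 1.1875]

p(1.5) = 2.75 > 0, so the root lies in [1, 1.5]
p(1.25) = 0.6875 > 0, so the root lies in [1, 1.25]
p(1.125) = -0.203125 < 0, so the root lies in [1.125, 1.25]
p(1.1875) = 0.2305 > 0, so the root lies in [1.125, 1.1875]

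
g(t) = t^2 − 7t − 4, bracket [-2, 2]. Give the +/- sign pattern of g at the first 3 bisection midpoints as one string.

-+-

g(0) = -4 < 0, so the root lies in [-2, 0]
g(-1) = 4 > 0, so the root lies in [-1, 0]
g(-0.5) = -0.25 < 0, so the root lies in [-1, -0.5]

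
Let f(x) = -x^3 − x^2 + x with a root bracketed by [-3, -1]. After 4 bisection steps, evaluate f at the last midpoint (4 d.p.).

0.0254

m = -2, f(m) = 2 (+); new bracket [-2, -1]
m = -1.5, f(m) = -0.375 (−); new bracket [-2, -1.5]
m = -1.75, f(m) = 0.546875 (+); new bracket [-1.75, -1.5]
m = -1.625, f(m) = 0.0254 (+); new bracket [-1.625, -1.5]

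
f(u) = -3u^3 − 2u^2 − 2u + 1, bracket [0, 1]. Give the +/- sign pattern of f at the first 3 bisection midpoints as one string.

u = 0.5 gives f = -0.875, negative; keep [0, 0.5]
u = 0.25 gives f = 0.328125, positive; keep [0.25, 0.5]
u = 0.375 gives f = -0.189453, negative; keep [0.25, 0.375]

-+-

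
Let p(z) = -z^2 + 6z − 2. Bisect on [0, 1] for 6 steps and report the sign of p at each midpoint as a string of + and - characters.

+-+--+

z = 0.5 gives p = 0.75, positive; keep [0, 0.5]
z = 0.25 gives p = -0.5625, negative; keep [0.25, 0.5]
z = 0.375 gives p = 0.109375, positive; keep [0.25, 0.375]
z = 0.3125 gives p = -0.2227, negative; keep [0.3125, 0.375]
z = 0.34375 gives p = -0.0557, negative; keep [0.34375, 0.375]
z = 0.359375 gives p = 0.0271, positive; keep [0.34375, 0.359375]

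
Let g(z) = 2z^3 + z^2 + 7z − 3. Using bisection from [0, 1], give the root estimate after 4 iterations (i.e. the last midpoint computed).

0.4375

midpoint 0.5: g = 1 > 0 → [0, 0.5]
midpoint 0.25: g = -1.15625 < 0 → [0.25, 0.5]
midpoint 0.375: g = -0.128906 < 0 → [0.375, 0.5]
midpoint 0.4375: g = 0.4214 > 0 → [0.375, 0.4375]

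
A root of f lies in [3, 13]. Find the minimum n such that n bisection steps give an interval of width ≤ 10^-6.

24

Width after n steps is 10/2^n. Need 2^n ≥ 10/10^-6 = 10000000.
2^23 = 8388608 < 10000000 ≤ 2^24 = 16777216, so n = 24.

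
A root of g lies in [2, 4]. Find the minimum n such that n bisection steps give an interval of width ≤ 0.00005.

16

Width after n steps is 2/2^n. Need 2^n ≥ 2/0.00005 = 40000.
2^15 = 32768 < 40000 ≤ 2^16 = 65536, so n = 16.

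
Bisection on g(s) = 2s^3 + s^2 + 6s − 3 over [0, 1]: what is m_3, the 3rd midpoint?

m = 0.5, g(m) = 0.5 (+); new bracket [0, 0.5]
m = 0.25, g(m) = -1.40625 (−); new bracket [0.25, 0.5]
m = 0.375, g(m) = -0.503906 (−); new bracket [0.375, 0.5]

0.375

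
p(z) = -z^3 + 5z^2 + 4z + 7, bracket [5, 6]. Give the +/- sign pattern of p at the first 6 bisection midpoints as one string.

+++---

midpoint 5.5: p = 13.875 > 0 → [5.5, 6]
midpoint 5.75: p = 5.203125 > 0 → [5.75, 6]
midpoint 5.875: p = 0.298828 > 0 → [5.875, 6]
midpoint 5.9375: p = -2.3005 < 0 → [5.875, 5.9375]
midpoint 5.90625: p = -0.9884 < 0 → [5.875, 5.90625]
midpoint 5.890625: p = -0.3417 < 0 → [5.875, 5.890625]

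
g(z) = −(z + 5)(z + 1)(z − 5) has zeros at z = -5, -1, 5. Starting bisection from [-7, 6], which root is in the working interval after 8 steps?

5

z = -0.5 gives g = 12.375, positive; keep [-0.5, 6]
z = 2.75 gives g = 65.390625, positive; keep [2.75, 6]
z = 4.375 gives g = 31.494141, positive; keep [4.375, 6]
z = 5.1875 gives g = -11.8191, negative; keep [4.375, 5.1875]
z = 4.78125 gives g = 12.3698, positive; keep [4.78125, 5.1875]
z = 4.984375 gives g = 0.9336, positive; keep [4.984375, 5.1875]
z = 5.0859375 gives g = -5.275, negative; keep [4.984375, 5.0859375]
z = 5.03515625 gives g = -2.1292, negative; keep [4.984375, 5.03515625]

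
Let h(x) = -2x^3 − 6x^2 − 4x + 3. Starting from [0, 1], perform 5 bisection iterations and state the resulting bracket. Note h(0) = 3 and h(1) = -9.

x = 0.5 gives h = -0.75, negative; keep [0, 0.5]
x = 0.25 gives h = 1.59375, positive; keep [0.25, 0.5]
x = 0.375 gives h = 0.550781, positive; keep [0.375, 0.5]
x = 0.4375 gives h = -0.0659, negative; keep [0.375, 0.4375]
x = 0.40625 gives h = 0.2507, positive; keep [0.40625, 0.4375]

[0.40625, 0.4375]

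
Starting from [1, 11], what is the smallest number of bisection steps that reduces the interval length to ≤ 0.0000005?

Width after n steps is 10/2^n. Need 2^n ≥ 10/0.0000005 = 20000000.
2^24 = 16777216 < 20000000 ≤ 2^25 = 33554432, so n = 25.

25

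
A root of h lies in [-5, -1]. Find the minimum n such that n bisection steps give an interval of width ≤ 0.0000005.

23

Width after n steps is 4/2^n. Need 2^n ≥ 4/0.0000005 = 8000000.
2^22 = 4194304 < 8000000 ≤ 2^23 = 8388608, so n = 23.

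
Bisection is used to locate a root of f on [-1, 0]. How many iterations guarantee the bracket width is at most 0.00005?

15

Width after n steps is 1/2^n. Need 2^n ≥ 1/0.00005 = 20000.
2^14 = 16384 < 20000 ≤ 2^15 = 32768, so n = 15.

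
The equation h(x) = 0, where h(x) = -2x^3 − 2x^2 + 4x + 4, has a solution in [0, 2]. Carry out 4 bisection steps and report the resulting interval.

x = 1 gives h = 4, positive; keep [1, 2]
x = 1.5 gives h = -1.25, negative; keep [1, 1.5]
x = 1.25 gives h = 1.96875, positive; keep [1.25, 1.5]
x = 1.375 gives h = 0.5195, positive; keep [1.375, 1.5]

[1.375, 1.5]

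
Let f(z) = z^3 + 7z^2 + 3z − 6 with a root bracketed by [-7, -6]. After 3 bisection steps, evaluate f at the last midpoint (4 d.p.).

midpoint -6.5: f = -4.375 < 0 → [-6.5, -6]
midpoint -6.25: f = 4.546875 > 0 → [-6.5, -6.25]
midpoint -6.375: f = 0.275391 > 0 → [-6.5, -6.375]

0.2754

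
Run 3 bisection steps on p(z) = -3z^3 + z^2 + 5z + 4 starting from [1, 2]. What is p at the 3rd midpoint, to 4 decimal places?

z = 1.5 gives p = 3.625, positive; keep [1.5, 2]
z = 1.75 gives p = -0.265625, negative; keep [1.5, 1.75]
z = 1.625 gives p = 1.892578, positive; keep [1.625, 1.75]

1.8926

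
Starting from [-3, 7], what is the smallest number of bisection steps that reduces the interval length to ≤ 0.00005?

Width after n steps is 10/2^n. Need 2^n ≥ 10/0.00005 = 200000.
2^17 = 131072 < 200000 ≤ 2^18 = 262144, so n = 18.

18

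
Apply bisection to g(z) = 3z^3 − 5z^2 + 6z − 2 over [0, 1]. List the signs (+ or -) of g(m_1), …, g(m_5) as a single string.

z = 0.5 gives g = 0.125, positive; keep [0, 0.5]
z = 0.25 gives g = -0.765625, negative; keep [0.25, 0.5]
z = 0.375 gives g = -0.294922, negative; keep [0.375, 0.5]
z = 0.4375 gives g = -0.0808, negative; keep [0.4375, 0.5]
z = 0.46875 gives g = 0.0229, positive; keep [0.4375, 0.46875]

+---+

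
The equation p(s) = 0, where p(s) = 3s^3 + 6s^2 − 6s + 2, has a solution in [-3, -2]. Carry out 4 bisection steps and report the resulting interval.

m = -2.5, p(m) = 7.625 (+); new bracket [-3, -2.5]
m = -2.75, p(m) = 1.484375 (+); new bracket [-3, -2.75]
m = -2.875, p(m) = -2.447266 (−); new bracket [-2.875, -2.75]
m = -2.8125, p(m) = -0.406 (−); new bracket [-2.8125, -2.75]

[-2.8125, -2.75]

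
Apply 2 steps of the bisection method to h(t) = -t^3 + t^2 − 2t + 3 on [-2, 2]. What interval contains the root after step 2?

t = 0 gives h = 3, positive; keep [0, 2]
t = 1 gives h = 1, positive; keep [1, 2]

[1, 2]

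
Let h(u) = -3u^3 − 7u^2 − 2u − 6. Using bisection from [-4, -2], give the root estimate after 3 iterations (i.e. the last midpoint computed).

-2.25

u = -3 gives h = 18, positive; keep [-3, -2]
u = -2.5 gives h = 2.125, positive; keep [-2.5, -2]
u = -2.25 gives h = -2.765625, negative; keep [-2.5, -2.25]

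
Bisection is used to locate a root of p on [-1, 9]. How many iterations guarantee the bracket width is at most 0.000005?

21

Width after n steps is 10/2^n. Need 2^n ≥ 10/0.000005 = 2000000.
2^20 = 1048576 < 2000000 ≤ 2^21 = 2097152, so n = 21.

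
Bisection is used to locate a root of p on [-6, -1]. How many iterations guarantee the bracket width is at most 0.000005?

20

Width after n steps is 5/2^n. Need 2^n ≥ 5/0.000005 = 1000000.
2^19 = 524288 < 1000000 ≤ 2^20 = 1048576, so n = 20.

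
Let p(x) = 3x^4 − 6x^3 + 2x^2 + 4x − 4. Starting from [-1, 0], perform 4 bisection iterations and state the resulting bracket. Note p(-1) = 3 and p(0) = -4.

p(-0.5) = -4.5625 < 0, so the root lies in [-1, -0.5]
p(-0.75) = -2.394531 < 0, so the root lies in [-1, -0.75]
p(-0.875) = -0.190674 < 0, so the root lies in [-1, -0.875]
p(-0.9375) = 1.2691 > 0, so the root lies in [-0.9375, -0.875]

[-0.9375, -0.875]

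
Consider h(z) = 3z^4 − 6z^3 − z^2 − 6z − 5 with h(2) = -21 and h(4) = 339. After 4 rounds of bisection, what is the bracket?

midpoint 3: h = 49 > 0 → [2, 3]
midpoint 2.5: h = -2.8125 < 0 → [2.5, 3]
midpoint 2.75: h = 17.730469 > 0 → [2.5, 2.75]
midpoint 2.625: h = 6.2742 > 0 → [2.5, 2.625]

[2.5, 2.625]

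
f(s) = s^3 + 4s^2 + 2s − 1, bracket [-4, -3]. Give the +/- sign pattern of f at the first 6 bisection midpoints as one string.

m = -3.5, f(m) = -1.875 (−); new bracket [-3.5, -3]
m = -3.25, f(m) = 0.421875 (+); new bracket [-3.5, -3.25]
m = -3.375, f(m) = -0.630859 (−); new bracket [-3.375, -3.25]
m = -3.3125, f(m) = -0.0813 (−); new bracket [-3.3125, -3.25]
m = -3.28125, f(m) = 0.176 (+); new bracket [-3.3125, -3.28125]
m = -3.296875, f(m) = 0.0488 (+); new bracket [-3.3125, -3.296875]

-+--++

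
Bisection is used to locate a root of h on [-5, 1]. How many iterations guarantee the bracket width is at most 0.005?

Width after n steps is 6/2^n. Need 2^n ≥ 6/0.005 = 1200.
2^10 = 1024 < 1200 ≤ 2^11 = 2048, so n = 11.

11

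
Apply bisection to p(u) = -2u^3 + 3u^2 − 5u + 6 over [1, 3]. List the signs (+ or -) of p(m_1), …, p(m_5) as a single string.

--+-+

midpoint 2: p = -8 < 0 → [1, 2]
midpoint 1.5: p = -1.5 < 0 → [1, 1.5]
midpoint 1.25: p = 0.53125 > 0 → [1.25, 1.5]
midpoint 1.375: p = -0.4023 < 0 → [1.25, 1.375]
midpoint 1.3125: p = 0.0835 > 0 → [1.3125, 1.375]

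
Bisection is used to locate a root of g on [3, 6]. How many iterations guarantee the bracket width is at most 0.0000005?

23

Width after n steps is 3/2^n. Need 2^n ≥ 3/0.0000005 = 6000000.
2^22 = 4194304 < 6000000 ≤ 2^23 = 8388608, so n = 23.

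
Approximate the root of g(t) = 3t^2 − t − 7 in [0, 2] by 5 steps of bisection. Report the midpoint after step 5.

1.6875

t = 1 gives g = -5, negative; keep [1, 2]
t = 1.5 gives g = -1.75, negative; keep [1.5, 2]
t = 1.75 gives g = 0.4375, positive; keep [1.5, 1.75]
t = 1.625 gives g = -0.7031, negative; keep [1.625, 1.75]
t = 1.6875 gives g = -0.1445, negative; keep [1.6875, 1.75]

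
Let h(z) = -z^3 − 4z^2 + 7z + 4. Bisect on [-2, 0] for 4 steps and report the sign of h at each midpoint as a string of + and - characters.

--++

z = -1 gives h = -6, negative; keep [-1, 0]
z = -0.5 gives h = -0.375, negative; keep [-0.5, 0]
z = -0.25 gives h = 2.015625, positive; keep [-0.5, -0.25]
z = -0.375 gives h = 0.8652, positive; keep [-0.5, -0.375]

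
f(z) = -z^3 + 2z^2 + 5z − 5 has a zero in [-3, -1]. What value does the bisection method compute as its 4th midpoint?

-1.875

z = -2 gives f = 1, positive; keep [-2, -1]
z = -1.5 gives f = -4.625, negative; keep [-2, -1.5]
z = -1.75 gives f = -2.265625, negative; keep [-2, -1.75]
z = -1.875 gives f = -0.752, negative; keep [-2, -1.875]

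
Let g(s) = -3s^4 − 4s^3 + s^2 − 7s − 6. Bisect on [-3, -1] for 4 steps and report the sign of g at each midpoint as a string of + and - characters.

-++-

g(-2) = -4 < 0, so the root lies in [-2, -1]
g(-1.5) = 5.0625 > 0, so the root lies in [-2, -1.5]
g(-1.75) = 2.613281 > 0, so the root lies in [-2, -1.75]
g(-1.875) = -0.071 < 0, so the root lies in [-1.875, -1.75]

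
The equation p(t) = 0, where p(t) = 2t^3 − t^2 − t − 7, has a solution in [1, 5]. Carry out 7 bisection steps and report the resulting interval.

[1.8125, 1.84375]

m = 3, p(m) = 35 (+); new bracket [1, 3]
m = 2, p(m) = 3 (+); new bracket [1, 2]
m = 1.5, p(m) = -4 (−); new bracket [1.5, 2]
m = 1.75, p(m) = -1.0938 (−); new bracket [1.75, 2]
m = 1.875, p(m) = 0.793 (+); new bracket [1.75, 1.875]
m = 1.8125, p(m) = -0.189 (−); new bracket [1.8125, 1.875]
m = 1.84375, p(m) = 0.2922 (+); new bracket [1.8125, 1.84375]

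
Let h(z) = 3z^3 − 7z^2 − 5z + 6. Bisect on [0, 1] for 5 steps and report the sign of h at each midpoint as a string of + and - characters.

+-++-

m = 0.5, h(m) = 2.125 (+); new bracket [0.5, 1]
m = 0.75, h(m) = -0.421875 (−); new bracket [0.5, 0.75]
m = 0.625, h(m) = 0.873047 (+); new bracket [0.625, 0.75]
m = 0.6875, h(m) = 0.2288 (+); new bracket [0.6875, 0.75]
m = 0.71875, h(m) = -0.096 (−); new bracket [0.6875, 0.71875]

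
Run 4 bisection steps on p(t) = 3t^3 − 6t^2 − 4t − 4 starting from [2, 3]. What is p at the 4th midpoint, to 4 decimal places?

0.1467

p(2.5) = -4.625 < 0, so the root lies in [2.5, 3]
p(2.75) = 2.015625 > 0, so the root lies in [2.5, 2.75]
p(2.625) = -1.580078 < 0, so the root lies in [2.625, 2.75]
p(2.6875) = 0.1467 > 0, so the root lies in [2.625, 2.6875]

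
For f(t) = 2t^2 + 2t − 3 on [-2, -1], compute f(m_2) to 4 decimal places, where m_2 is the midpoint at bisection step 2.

f(-1.5) = -1.5 < 0, so the root lies in [-2, -1.5]
f(-1.75) = -0.375 < 0, so the root lies in [-2, -1.75]

-0.3750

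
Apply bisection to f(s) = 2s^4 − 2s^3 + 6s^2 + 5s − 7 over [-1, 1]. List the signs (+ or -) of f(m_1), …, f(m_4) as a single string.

---+

m = 0, f(m) = -7 (−); new bracket [0, 1]
m = 0.5, f(m) = -3.125 (−); new bracket [0.5, 1]
m = 0.75, f(m) = -0.085938 (−); new bracket [0.75, 1]
m = 0.875, f(m) = 1.8013 (+); new bracket [0.75, 0.875]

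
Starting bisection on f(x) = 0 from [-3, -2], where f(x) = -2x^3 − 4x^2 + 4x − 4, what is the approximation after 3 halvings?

x = -2.5 gives f = -7.75, negative; keep [-3, -2.5]
x = -2.75 gives f = -3.65625, negative; keep [-3, -2.75]
x = -2.875 gives f = -1.035156, negative; keep [-3, -2.875]

-2.875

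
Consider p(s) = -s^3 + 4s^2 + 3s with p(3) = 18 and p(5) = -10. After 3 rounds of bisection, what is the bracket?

m = 4, p(m) = 12 (+); new bracket [4, 5]
m = 4.5, p(m) = 3.375 (+); new bracket [4.5, 5]
m = 4.75, p(m) = -2.671875 (−); new bracket [4.5, 4.75]

[4.5, 4.75]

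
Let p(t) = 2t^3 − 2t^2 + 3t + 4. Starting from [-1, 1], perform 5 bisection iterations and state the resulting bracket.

p(0) = 4 > 0, so the root lies in [-1, 0]
p(-0.5) = 1.75 > 0, so the root lies in [-1, -0.5]
p(-0.75) = -0.21875 < 0, so the root lies in [-0.75, -0.5]
p(-0.625) = 0.8555 > 0, so the root lies in [-0.75, -0.625]
p(-0.6875) = 0.3423 > 0, so the root lies in [-0.75, -0.6875]

[-0.75, -0.6875]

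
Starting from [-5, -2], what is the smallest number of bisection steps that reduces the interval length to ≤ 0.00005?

16

Width after n steps is 3/2^n. Need 2^n ≥ 3/0.00005 = 60000.
2^15 = 32768 < 60000 ≤ 2^16 = 65536, so n = 16.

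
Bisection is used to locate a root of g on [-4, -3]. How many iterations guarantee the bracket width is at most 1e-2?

Width after n steps is 1/2^n. Need 2^n ≥ 1/1e-2 = 100.
2^6 = 64 < 100 ≤ 2^7 = 128, so n = 7.

7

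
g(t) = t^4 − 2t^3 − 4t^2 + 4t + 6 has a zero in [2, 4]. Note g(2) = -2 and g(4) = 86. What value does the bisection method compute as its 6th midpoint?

2.59375

midpoint 3: g = 9 > 0 → [2, 3]
midpoint 2.5: g = -1.1875 < 0 → [2.5, 3]
midpoint 2.75: g = 2.347656 > 0 → [2.5, 2.75]
midpoint 2.625: g = 0.2424 > 0 → [2.5, 2.625]
midpoint 2.5625: g = -0.5508 < 0 → [2.5625, 2.625]
midpoint 2.59375: g = -0.1745 < 0 → [2.59375, 2.625]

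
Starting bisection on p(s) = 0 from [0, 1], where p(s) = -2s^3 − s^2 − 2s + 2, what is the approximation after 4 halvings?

p(0.5) = 0.5 > 0, so the root lies in [0.5, 1]
p(0.75) = -0.90625 < 0, so the root lies in [0.5, 0.75]
p(0.625) = -0.128906 < 0, so the root lies in [0.5, 0.625]
p(0.5625) = 0.2026 > 0, so the root lies in [0.5625, 0.625]

0.5625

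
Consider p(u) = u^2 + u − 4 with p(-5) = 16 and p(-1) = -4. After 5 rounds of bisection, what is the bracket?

m = -3, p(m) = 2 (+); new bracket [-3, -1]
m = -2, p(m) = -2 (−); new bracket [-3, -2]
m = -2.5, p(m) = -0.25 (−); new bracket [-3, -2.5]
m = -2.75, p(m) = 0.8125 (+); new bracket [-2.75, -2.5]
m = -2.625, p(m) = 0.2656 (+); new bracket [-2.625, -2.5]

[-2.625, -2.5]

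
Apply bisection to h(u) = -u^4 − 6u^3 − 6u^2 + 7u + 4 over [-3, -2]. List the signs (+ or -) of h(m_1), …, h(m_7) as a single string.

++--++-

m = -2.5, h(m) = 3.6875 (+); new bracket [-2.5, -2]
m = -2.25, h(m) = 0.589844 (+); new bracket [-2.25, -2]
m = -2.125, h(m) = -0.7854 (−); new bracket [-2.25, -2.125]
m = -2.1875, h(m) = -0.116 (−); new bracket [-2.25, -2.1875]
m = -2.21875, h(m) = 0.2326 (+); new bracket [-2.21875, -2.1875]
m = -2.203125, h(m) = 0.0572 (+); new bracket [-2.203125, -2.1875]
m = -2.1953125, h(m) = -0.0297 (−); new bracket [-2.203125, -2.1953125]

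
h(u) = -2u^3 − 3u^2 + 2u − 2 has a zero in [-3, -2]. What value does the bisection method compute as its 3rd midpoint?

midpoint -2.5: h = 5.5 > 0 → [-2.5, -2]
midpoint -2.25: h = 1.09375 > 0 → [-2.25, -2]
midpoint -2.125: h = -0.605469 < 0 → [-2.25, -2.125]

-2.125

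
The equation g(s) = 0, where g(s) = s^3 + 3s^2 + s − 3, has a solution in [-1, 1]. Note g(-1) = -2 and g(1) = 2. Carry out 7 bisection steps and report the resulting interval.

midpoint 0: g = -3 < 0 → [0, 1]
midpoint 0.5: g = -1.625 < 0 → [0.5, 1]
midpoint 0.75: g = -0.140625 < 0 → [0.75, 1]
midpoint 0.875: g = 0.8418 > 0 → [0.75, 0.875]
midpoint 0.8125: g = 0.3293 > 0 → [0.75, 0.8125]
midpoint 0.78125: g = 0.0891 > 0 → [0.75, 0.78125]
midpoint 0.765625: g = -0.027 < 0 → [0.765625, 0.78125]

[0.765625, 0.78125]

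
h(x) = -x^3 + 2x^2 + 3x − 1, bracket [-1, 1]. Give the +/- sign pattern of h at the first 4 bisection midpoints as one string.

-+-+

h(0) = -1 < 0, so the root lies in [0, 1]
h(0.5) = 0.875 > 0, so the root lies in [0, 0.5]
h(0.25) = -0.140625 < 0, so the root lies in [0.25, 0.5]
h(0.375) = 0.3535 > 0, so the root lies in [0.25, 0.375]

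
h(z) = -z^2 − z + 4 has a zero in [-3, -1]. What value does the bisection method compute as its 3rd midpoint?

-2.75

m = -2, h(m) = 2 (+); new bracket [-3, -2]
m = -2.5, h(m) = 0.25 (+); new bracket [-3, -2.5]
m = -2.75, h(m) = -0.8125 (−); new bracket [-2.75, -2.5]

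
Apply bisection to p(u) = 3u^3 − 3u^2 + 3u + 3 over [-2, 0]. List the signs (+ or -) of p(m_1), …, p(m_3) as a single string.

p(-1) = -6 < 0, so the root lies in [-1, 0]
p(-0.5) = 0.375 > 0, so the root lies in [-1, -0.5]
p(-0.75) = -2.203125 < 0, so the root lies in [-0.75, -0.5]

-+-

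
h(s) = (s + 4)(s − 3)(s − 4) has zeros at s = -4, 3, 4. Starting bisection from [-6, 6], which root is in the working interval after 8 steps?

-4

midpoint 0: h = 48 > 0 → [-6, 0]
midpoint -3: h = 42 > 0 → [-6, -3]
midpoint -4.5: h = -31.875 < 0 → [-4.5, -3]
midpoint -3.75: h = 13.0781 > 0 → [-4.5, -3.75]
midpoint -4.125: h = -7.2363 < 0 → [-4.125, -3.75]
midpoint -3.9375: h = 3.4417 > 0 → [-4.125, -3.9375]
midpoint -4.03125: h = -1.7647 < 0 → [-4.03125, -3.9375]
midpoint -3.984375: h = 0.8713 > 0 → [-4.03125, -3.984375]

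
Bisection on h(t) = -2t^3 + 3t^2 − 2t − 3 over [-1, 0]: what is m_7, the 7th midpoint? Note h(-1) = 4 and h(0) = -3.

t = -0.5 gives h = -1, negative; keep [-1, -0.5]
t = -0.75 gives h = 1.03125, positive; keep [-0.75, -0.5]
t = -0.625 gives h = -0.089844, negative; keep [-0.75, -0.625]
t = -0.6875 gives h = 0.4429, positive; keep [-0.6875, -0.625]
t = -0.65625 gives h = 0.1697, positive; keep [-0.65625, -0.625]
t = -0.640625 gives h = 0.0383, positive; keep [-0.640625, -0.625]
t = -0.6328125 gives h = -0.0262, negative; keep [-0.640625, -0.6328125]

-0.6328125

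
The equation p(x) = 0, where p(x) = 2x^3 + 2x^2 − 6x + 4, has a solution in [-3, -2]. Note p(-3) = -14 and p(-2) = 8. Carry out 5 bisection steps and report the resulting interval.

m = -2.5, p(m) = 0.25 (+); new bracket [-3, -2.5]
m = -2.75, p(m) = -5.96875 (−); new bracket [-2.75, -2.5]
m = -2.625, p(m) = -2.644531 (−); new bracket [-2.625, -2.5]
m = -2.5625, p(m) = -1.145 (−); new bracket [-2.5625, -2.5]
m = -2.53125, p(m) = -0.4346 (−); new bracket [-2.53125, -2.5]

[-2.53125, -2.5]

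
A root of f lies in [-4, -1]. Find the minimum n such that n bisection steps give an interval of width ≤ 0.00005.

16

Width after n steps is 3/2^n. Need 2^n ≥ 3/0.00005 = 60000.
2^15 = 32768 < 60000 ≤ 2^16 = 65536, so n = 16.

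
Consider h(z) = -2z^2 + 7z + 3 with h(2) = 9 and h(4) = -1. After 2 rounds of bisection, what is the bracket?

[3.5, 4]

m = 3, h(m) = 6 (+); new bracket [3, 4]
m = 3.5, h(m) = 3 (+); new bracket [3.5, 4]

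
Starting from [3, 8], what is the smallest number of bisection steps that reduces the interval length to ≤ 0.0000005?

24

Width after n steps is 5/2^n. Need 2^n ≥ 5/0.0000005 = 10000000.
2^23 = 8388608 < 10000000 ≤ 2^24 = 16777216, so n = 24.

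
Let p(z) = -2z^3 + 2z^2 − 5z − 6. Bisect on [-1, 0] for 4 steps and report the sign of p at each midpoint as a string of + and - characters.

z = -0.5 gives p = -2.75, negative; keep [-1, -0.5]
z = -0.75 gives p = -0.28125, negative; keep [-1, -0.75]
z = -0.875 gives p = 1.246094, positive; keep [-0.875, -0.75]
z = -0.8125 gives p = 0.4556, positive; keep [-0.8125, -0.75]

--++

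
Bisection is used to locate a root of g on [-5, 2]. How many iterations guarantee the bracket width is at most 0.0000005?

24

Width after n steps is 7/2^n. Need 2^n ≥ 7/0.0000005 = 14000000.
2^23 = 8388608 < 14000000 ≤ 2^24 = 16777216, so n = 24.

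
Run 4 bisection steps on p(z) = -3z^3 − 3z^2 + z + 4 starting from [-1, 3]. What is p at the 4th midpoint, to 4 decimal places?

z = 1 gives p = -1, negative; keep [-1, 1]
z = 0 gives p = 4, positive; keep [0, 1]
z = 0.5 gives p = 3.375, positive; keep [0.5, 1]
z = 0.75 gives p = 1.7969, positive; keep [0.75, 1]

1.7969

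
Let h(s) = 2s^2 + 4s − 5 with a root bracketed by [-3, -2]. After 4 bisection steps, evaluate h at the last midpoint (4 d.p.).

midpoint -2.5: h = -2.5 < 0 → [-3, -2.5]
midpoint -2.75: h = -0.875 < 0 → [-3, -2.75]
midpoint -2.875: h = 0.03125 > 0 → [-2.875, -2.75]
midpoint -2.8125: h = -0.4297 < 0 → [-2.875, -2.8125]

-0.4297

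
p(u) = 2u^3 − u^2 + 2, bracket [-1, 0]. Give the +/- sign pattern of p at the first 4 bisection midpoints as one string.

m = -0.5, p(m) = 1.5 (+); new bracket [-1, -0.5]
m = -0.75, p(m) = 0.59375 (+); new bracket [-1, -0.75]
m = -0.875, p(m) = -0.105469 (−); new bracket [-0.875, -0.75]
m = -0.8125, p(m) = 0.2671 (+); new bracket [-0.875, -0.8125]

++-+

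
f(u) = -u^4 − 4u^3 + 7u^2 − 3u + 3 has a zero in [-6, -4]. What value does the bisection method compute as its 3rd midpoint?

-5.25

m = -5, f(m) = 68 (+); new bracket [-6, -5]
m = -5.5, f(m) = -18.3125 (−); new bracket [-5.5, -5]
m = -5.25, f(m) = 30.808594 (+); new bracket [-5.5, -5.25]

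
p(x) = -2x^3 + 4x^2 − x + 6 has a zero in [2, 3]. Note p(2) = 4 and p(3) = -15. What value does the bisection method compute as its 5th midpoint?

2.34375

midpoint 2.5: p = -2.75 < 0 → [2, 2.5]
midpoint 2.25: p = 1.21875 > 0 → [2.25, 2.5]
midpoint 2.375: p = -0.605469 < 0 → [2.25, 2.375]
midpoint 2.3125: p = 0.3452 > 0 → [2.3125, 2.375]
midpoint 2.34375: p = -0.1203 < 0 → [2.3125, 2.34375]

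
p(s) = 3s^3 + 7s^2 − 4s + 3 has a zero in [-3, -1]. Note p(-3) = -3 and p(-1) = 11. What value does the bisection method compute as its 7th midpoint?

-2.921875

midpoint -2: p = 15 > 0 → [-3, -2]
midpoint -2.5: p = 9.875 > 0 → [-3, -2.5]
midpoint -2.75: p = 4.546875 > 0 → [-3, -2.75]
midpoint -2.875: p = 1.0684 > 0 → [-3, -2.875]
midpoint -2.9375: p = -0.8899 < 0 → [-2.9375, -2.875]
midpoint -2.90625: p = 0.1079 > 0 → [-2.9375, -2.90625]
midpoint -2.921875: p = -0.3863 < 0 → [-2.921875, -2.90625]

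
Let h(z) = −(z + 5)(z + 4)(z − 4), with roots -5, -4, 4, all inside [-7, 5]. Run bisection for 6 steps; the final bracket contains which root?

m = -1, h(m) = 60 (+); new bracket [-1, 5]
m = 2, h(m) = 84 (+); new bracket [2, 5]
m = 3.5, h(m) = 31.875 (+); new bracket [3.5, 5]
m = 4.25, h(m) = -19.0781 (−); new bracket [3.5, 4.25]
m = 3.875, h(m) = 8.7363 (+); new bracket [3.875, 4.25]
m = 4.0625, h(m) = -4.5667 (−); new bracket [3.875, 4.0625]

4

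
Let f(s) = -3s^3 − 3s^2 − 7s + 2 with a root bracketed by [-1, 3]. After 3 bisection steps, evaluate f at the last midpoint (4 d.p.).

midpoint 1: f = -11 < 0 → [-1, 1]
midpoint 0: f = 2 > 0 → [0, 1]
midpoint 0.5: f = -2.625 < 0 → [0, 0.5]

-2.6250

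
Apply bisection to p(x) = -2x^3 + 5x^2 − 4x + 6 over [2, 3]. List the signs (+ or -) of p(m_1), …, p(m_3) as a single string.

midpoint 2.5: p = -4 < 0 → [2, 2.5]
midpoint 2.25: p = -0.46875 < 0 → [2, 2.25]
midpoint 2.125: p = 0.886719 > 0 → [2.125, 2.25]

--+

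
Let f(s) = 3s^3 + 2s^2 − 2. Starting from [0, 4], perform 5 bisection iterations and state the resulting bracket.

[0.625, 0.75]

s = 2 gives f = 30, positive; keep [0, 2]
s = 1 gives f = 3, positive; keep [0, 1]
s = 0.5 gives f = -1.125, negative; keep [0.5, 1]
s = 0.75 gives f = 0.3906, positive; keep [0.5, 0.75]
s = 0.625 gives f = -0.4863, negative; keep [0.625, 0.75]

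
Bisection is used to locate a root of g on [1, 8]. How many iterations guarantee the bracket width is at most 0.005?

11

Width after n steps is 7/2^n. Need 2^n ≥ 7/0.005 = 1400.
2^10 = 1024 < 1400 ≤ 2^11 = 2048, so n = 11.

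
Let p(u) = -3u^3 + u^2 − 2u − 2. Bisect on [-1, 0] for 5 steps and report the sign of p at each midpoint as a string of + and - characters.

-++-+

m = -0.5, p(m) = -0.375 (−); new bracket [-1, -0.5]
m = -0.75, p(m) = 1.328125 (+); new bracket [-0.75, -0.5]
m = -0.625, p(m) = 0.373047 (+); new bracket [-0.625, -0.5]
m = -0.5625, p(m) = -0.0247 (−); new bracket [-0.625, -0.5625]
m = -0.59375, p(m) = 0.168 (+); new bracket [-0.59375, -0.5625]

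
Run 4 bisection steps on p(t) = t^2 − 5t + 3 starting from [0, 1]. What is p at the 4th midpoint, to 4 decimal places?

p(0.5) = 0.75 > 0, so the root lies in [0.5, 1]
p(0.75) = -0.1875 < 0, so the root lies in [0.5, 0.75]
p(0.625) = 0.265625 > 0, so the root lies in [0.625, 0.75]
p(0.6875) = 0.0352 > 0, so the root lies in [0.6875, 0.75]

0.0352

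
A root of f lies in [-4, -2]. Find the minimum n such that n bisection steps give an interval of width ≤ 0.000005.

19

Width after n steps is 2/2^n. Need 2^n ≥ 2/0.000005 = 400000.
2^18 = 262144 < 400000 ≤ 2^19 = 524288, so n = 19.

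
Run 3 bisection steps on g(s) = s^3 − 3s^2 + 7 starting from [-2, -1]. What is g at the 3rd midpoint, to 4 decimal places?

-1.2715

midpoint -1.5: g = -3.125 < 0 → [-1.5, -1]
midpoint -1.25: g = 0.359375 > 0 → [-1.5, -1.25]
midpoint -1.375: g = -1.271484 < 0 → [-1.375, -1.25]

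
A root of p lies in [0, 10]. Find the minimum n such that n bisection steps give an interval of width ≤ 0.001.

Width after n steps is 10/2^n. Need 2^n ≥ 10/0.001 = 10000.
2^13 = 8192 < 10000 ≤ 2^14 = 16384, so n = 14.

14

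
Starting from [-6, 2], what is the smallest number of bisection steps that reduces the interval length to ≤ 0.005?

11

Width after n steps is 8/2^n. Need 2^n ≥ 8/0.005 = 1600.
2^10 = 1024 < 1600 ≤ 2^11 = 2048, so n = 11.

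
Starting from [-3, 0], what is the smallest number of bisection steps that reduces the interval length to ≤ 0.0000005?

23

Width after n steps is 3/2^n. Need 2^n ≥ 3/0.0000005 = 6000000.
2^22 = 4194304 < 6000000 ≤ 2^23 = 8388608, so n = 23.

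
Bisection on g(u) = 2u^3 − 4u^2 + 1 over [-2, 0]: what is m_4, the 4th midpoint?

m = -1, g(m) = -5 (−); new bracket [-1, 0]
m = -0.5, g(m) = -0.25 (−); new bracket [-0.5, 0]
m = -0.25, g(m) = 0.71875 (+); new bracket [-0.5, -0.25]
m = -0.375, g(m) = 0.332 (+); new bracket [-0.5, -0.375]

-0.375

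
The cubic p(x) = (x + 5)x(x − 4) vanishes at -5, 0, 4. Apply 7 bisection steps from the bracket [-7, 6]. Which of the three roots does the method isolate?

-5

m = -0.5, p(m) = 10.125 (+); new bracket [-7, -0.5]
m = -3.75, p(m) = 36.328125 (+); new bracket [-7, -3.75]
m = -5.375, p(m) = -18.896484 (−); new bracket [-5.375, -3.75]
m = -4.5625, p(m) = 17.0916 (+); new bracket [-5.375, -4.5625]
m = -4.96875, p(m) = 1.3926 (+); new bracket [-5.375, -4.96875]
m = -5.171875, p(m) = -8.153 (−); new bracket [-5.171875, -4.96875]
m = -5.0703125, p(m) = -3.2336 (−); new bracket [-5.0703125, -4.96875]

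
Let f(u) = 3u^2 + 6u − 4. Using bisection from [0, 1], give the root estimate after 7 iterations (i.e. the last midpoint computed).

0.5234375

u = 0.5 gives f = -0.25, negative; keep [0.5, 1]
u = 0.75 gives f = 2.1875, positive; keep [0.5, 0.75]
u = 0.625 gives f = 0.921875, positive; keep [0.5, 0.625]
u = 0.5625 gives f = 0.3242, positive; keep [0.5, 0.5625]
u = 0.53125 gives f = 0.0342, positive; keep [0.5, 0.53125]
u = 0.515625 gives f = -0.1086, negative; keep [0.515625, 0.53125]
u = 0.5234375 gives f = -0.0374, negative; keep [0.5234375, 0.53125]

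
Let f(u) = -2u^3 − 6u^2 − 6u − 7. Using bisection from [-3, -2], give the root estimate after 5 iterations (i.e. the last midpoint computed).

midpoint -2.5: f = 1.75 > 0 → [-2.5, -2]
midpoint -2.25: f = -1.09375 < 0 → [-2.5, -2.25]
midpoint -2.375: f = 0.199219 > 0 → [-2.375, -2.25]
midpoint -2.3125: f = -0.478 < 0 → [-2.375, -2.3125]
midpoint -2.34375: f = -0.1473 < 0 → [-2.375, -2.34375]

-2.34375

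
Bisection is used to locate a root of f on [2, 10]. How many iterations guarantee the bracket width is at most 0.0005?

14

Width after n steps is 8/2^n. Need 2^n ≥ 8/0.0005 = 16000.
2^13 = 8192 < 16000 ≤ 2^14 = 16384, so n = 14.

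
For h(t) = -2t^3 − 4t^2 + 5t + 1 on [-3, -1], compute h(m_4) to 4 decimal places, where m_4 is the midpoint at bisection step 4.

1.0898

h(-2) = -9 < 0, so the root lies in [-3, -2]
h(-2.5) = -5.25 < 0, so the root lies in [-3, -2.5]
h(-2.75) = -1.40625 < 0, so the root lies in [-3, -2.75]
h(-2.875) = 1.0898 > 0, so the root lies in [-2.875, -2.75]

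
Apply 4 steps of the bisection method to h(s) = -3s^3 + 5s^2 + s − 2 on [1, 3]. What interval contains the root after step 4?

m = 2, h(m) = -4 (−); new bracket [1, 2]
m = 1.5, h(m) = 0.625 (+); new bracket [1.5, 2]
m = 1.75, h(m) = -1.015625 (−); new bracket [1.5, 1.75]
m = 1.625, h(m) = -0.0449 (−); new bracket [1.5, 1.625]

[1.5, 1.625]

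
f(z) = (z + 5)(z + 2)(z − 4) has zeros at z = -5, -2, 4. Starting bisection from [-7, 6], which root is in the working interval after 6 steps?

4

m = -0.5, f(m) = -30.375 (−); new bracket [-0.5, 6]
m = 2.75, f(m) = -46.015625 (−); new bracket [2.75, 6]
m = 4.375, f(m) = 22.412109 (+); new bracket [2.75, 4.375]
m = 3.5625, f(m) = -20.8376 (−); new bracket [3.5625, 4.375]
m = 3.96875, f(m) = -1.6729 (−); new bracket [3.96875, 4.375]
m = 4.171875, f(m) = 9.7294 (+); new bracket [3.96875, 4.171875]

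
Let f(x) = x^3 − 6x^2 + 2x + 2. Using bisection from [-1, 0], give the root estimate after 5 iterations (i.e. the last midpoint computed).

x = -0.5 gives f = -0.625, negative; keep [-0.5, 0]
x = -0.25 gives f = 1.109375, positive; keep [-0.5, -0.25]
x = -0.375 gives f = 0.353516, positive; keep [-0.5, -0.375]
x = -0.4375 gives f = -0.1072, negative; keep [-0.4375, -0.375]
x = -0.40625 gives f = 0.1302, positive; keep [-0.4375, -0.40625]

-0.40625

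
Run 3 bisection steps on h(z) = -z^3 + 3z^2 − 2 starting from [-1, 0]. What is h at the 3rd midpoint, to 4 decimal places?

h(-0.5) = -1.125 < 0, so the root lies in [-1, -0.5]
h(-0.75) = 0.109375 > 0, so the root lies in [-0.75, -0.5]
h(-0.625) = -0.583984 < 0, so the root lies in [-0.75, -0.625]

-0.5840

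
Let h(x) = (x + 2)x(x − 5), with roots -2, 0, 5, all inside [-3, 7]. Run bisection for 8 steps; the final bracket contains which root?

h(2) = -24 < 0, so the root lies in [2, 7]
h(4.5) = -14.625 < 0, so the root lies in [4.5, 7]
h(5.75) = 33.421875 > 0, so the root lies in [4.5, 5.75]
h(5.125) = 4.5645 > 0, so the root lies in [4.5, 5.125]
h(4.8125) = -6.1472 < 0, so the root lies in [4.8125, 5.125]
h(4.96875) = -1.0821 < 0, so the root lies in [4.96875, 5.125]
h(5.046875) = 1.6671 > 0, so the root lies in [4.96875, 5.046875]
h(5.0078125) = 0.2742 > 0, so the root lies in [4.96875, 5.0078125]

5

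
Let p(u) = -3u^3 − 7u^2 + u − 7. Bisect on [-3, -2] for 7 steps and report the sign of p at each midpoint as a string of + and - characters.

u = -2.5 gives p = -6.375, negative; keep [-3, -2.5]
u = -2.75 gives p = -0.296875, negative; keep [-3, -2.75]
u = -2.875 gives p = 3.556641, positive; keep [-2.875, -2.75]
u = -2.8125 gives p = 1.5583, positive; keep [-2.8125, -2.75]
u = -2.78125 gives p = 0.6131, positive; keep [-2.78125, -2.75]
u = -2.765625 gives p = 0.1538, positive; keep [-2.765625, -2.75]
u = -2.7578125 gives p = -0.0726, negative; keep [-2.765625, -2.7578125]

--++++-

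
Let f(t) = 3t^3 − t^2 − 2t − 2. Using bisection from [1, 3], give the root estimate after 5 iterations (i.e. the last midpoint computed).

t = 2 gives f = 14, positive; keep [1, 2]
t = 1.5 gives f = 2.875, positive; keep [1, 1.5]
t = 1.25 gives f = -0.203125, negative; keep [1.25, 1.5]
t = 1.375 gives f = 1.1582, positive; keep [1.25, 1.375]
t = 1.3125 gives f = 0.4353, positive; keep [1.25, 1.3125]

1.3125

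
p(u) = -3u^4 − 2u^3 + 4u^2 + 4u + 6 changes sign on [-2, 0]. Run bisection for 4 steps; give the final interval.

p(-1) = 5 > 0, so the root lies in [-2, -1]
p(-1.5) = 0.5625 > 0, so the root lies in [-2, -1.5]
p(-1.75) = -6.167969 < 0, so the root lies in [-1.75, -1.5]
p(-1.625) = -2.2742 < 0, so the root lies in [-1.625, -1.5]

[-1.625, -1.5]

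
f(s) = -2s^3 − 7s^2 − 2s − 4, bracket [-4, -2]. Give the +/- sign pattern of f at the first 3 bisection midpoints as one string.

m = -3, f(m) = -7 (−); new bracket [-4, -3]
m = -3.5, f(m) = 3 (+); new bracket [-3.5, -3]
m = -3.25, f(m) = -2.78125 (−); new bracket [-3.5, -3.25]

-+-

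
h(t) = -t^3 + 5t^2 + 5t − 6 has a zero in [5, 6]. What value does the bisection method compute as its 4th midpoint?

5.6875

midpoint 5.5: h = 6.375 > 0 → [5.5, 6]
midpoint 5.75: h = -2.046875 < 0 → [5.5, 5.75]
midpoint 5.625: h = 2.349609 > 0 → [5.625, 5.75]
midpoint 5.6875: h = 0.1985 > 0 → [5.6875, 5.75]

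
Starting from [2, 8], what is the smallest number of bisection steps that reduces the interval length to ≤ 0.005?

11

Width after n steps is 6/2^n. Need 2^n ≥ 6/0.005 = 1200.
2^10 = 1024 < 1200 ≤ 2^11 = 2048, so n = 11.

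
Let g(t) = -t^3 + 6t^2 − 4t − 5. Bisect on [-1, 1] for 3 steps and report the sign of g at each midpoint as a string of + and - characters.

--+

m = 0, g(m) = -5 (−); new bracket [-1, 0]
m = -0.5, g(m) = -1.375 (−); new bracket [-1, -0.5]
m = -0.75, g(m) = 1.796875 (+); new bracket [-0.75, -0.5]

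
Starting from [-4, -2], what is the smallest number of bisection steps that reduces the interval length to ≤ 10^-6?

Width after n steps is 2/2^n. Need 2^n ≥ 2/10^-6 = 2000000.
2^20 = 1048576 < 2000000 ≤ 2^21 = 2097152, so n = 21.

21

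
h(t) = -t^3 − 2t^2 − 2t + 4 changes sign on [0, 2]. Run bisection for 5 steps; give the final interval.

midpoint 1: h = -1 < 0 → [0, 1]
midpoint 0.5: h = 2.375 > 0 → [0.5, 1]
midpoint 0.75: h = 0.953125 > 0 → [0.75, 1]
midpoint 0.875: h = 0.0488 > 0 → [0.875, 1]
midpoint 0.9375: h = -0.4568 < 0 → [0.875, 0.9375]

[0.875, 0.9375]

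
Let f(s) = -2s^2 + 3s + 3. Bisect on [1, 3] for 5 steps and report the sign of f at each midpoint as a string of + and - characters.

+--+-

f(2) = 1 > 0, so the root lies in [2, 3]
f(2.5) = -2 < 0, so the root lies in [2, 2.5]
f(2.25) = -0.375 < 0, so the root lies in [2, 2.25]
f(2.125) = 0.3438 > 0, so the root lies in [2.125, 2.25]
f(2.1875) = -0.0078 < 0, so the root lies in [2.125, 2.1875]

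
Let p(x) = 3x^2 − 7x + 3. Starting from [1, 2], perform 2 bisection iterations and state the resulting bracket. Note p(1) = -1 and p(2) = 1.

p(1.5) = -0.75 < 0, so the root lies in [1.5, 2]
p(1.75) = -0.0625 < 0, so the root lies in [1.75, 2]

[1.75, 2]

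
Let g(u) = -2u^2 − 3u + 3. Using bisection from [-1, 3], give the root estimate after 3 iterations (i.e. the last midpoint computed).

g(1) = -2 < 0, so the root lies in [-1, 1]
g(0) = 3 > 0, so the root lies in [0, 1]
g(0.5) = 1 > 0, so the root lies in [0.5, 1]

0.5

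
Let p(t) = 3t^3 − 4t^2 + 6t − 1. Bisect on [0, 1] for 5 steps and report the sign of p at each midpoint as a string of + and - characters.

++-+-

p(0.5) = 1.375 > 0, so the root lies in [0, 0.5]
p(0.25) = 0.296875 > 0, so the root lies in [0, 0.25]
p(0.125) = -0.306641 < 0, so the root lies in [0.125, 0.25]
p(0.1875) = 0.0042 > 0, so the root lies in [0.125, 0.1875]
p(0.15625) = -0.1487 < 0, so the root lies in [0.15625, 0.1875]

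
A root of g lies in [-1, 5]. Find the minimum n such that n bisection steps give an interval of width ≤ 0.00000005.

27

Width after n steps is 6/2^n. Need 2^n ≥ 6/0.00000005 = 120000000.
2^26 = 67108864 < 120000000 ≤ 2^27 = 134217728, so n = 27.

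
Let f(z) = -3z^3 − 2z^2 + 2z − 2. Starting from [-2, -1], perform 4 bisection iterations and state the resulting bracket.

z = -1.5 gives f = 0.625, positive; keep [-1.5, -1]
z = -1.25 gives f = -1.765625, negative; keep [-1.5, -1.25]
z = -1.375 gives f = -0.732422, negative; keep [-1.5, -1.375]
z = -1.4375 gives f = -0.0964, negative; keep [-1.5, -1.4375]

[-1.5, -1.4375]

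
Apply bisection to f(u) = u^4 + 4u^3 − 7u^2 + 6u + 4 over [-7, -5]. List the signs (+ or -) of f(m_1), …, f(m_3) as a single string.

f(-6) = 148 > 0, so the root lies in [-6, -5]
f(-5.5) = 8.8125 > 0, so the root lies in [-5.5, -5]
f(-5.25) = -39.558594 < 0, so the root lies in [-5.5, -5.25]

++-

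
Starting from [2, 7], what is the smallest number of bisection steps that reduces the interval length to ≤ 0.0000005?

24

Width after n steps is 5/2^n. Need 2^n ≥ 5/0.0000005 = 10000000.
2^23 = 8388608 < 10000000 ≤ 2^24 = 16777216, so n = 24.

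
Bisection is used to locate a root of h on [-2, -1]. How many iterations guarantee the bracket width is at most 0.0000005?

Width after n steps is 1/2^n. Need 2^n ≥ 1/0.0000005 = 2000000.
2^20 = 1048576 < 2000000 ≤ 2^21 = 2097152, so n = 21.

21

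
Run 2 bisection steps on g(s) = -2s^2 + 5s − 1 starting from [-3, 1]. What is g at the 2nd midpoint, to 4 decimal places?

midpoint -1: g = -8 < 0 → [-1, 1]
midpoint 0: g = -1 < 0 → [0, 1]

-1.0000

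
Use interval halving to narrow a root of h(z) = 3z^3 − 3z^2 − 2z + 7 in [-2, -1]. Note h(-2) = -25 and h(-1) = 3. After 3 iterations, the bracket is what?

z = -1.5 gives h = -6.875, negative; keep [-1.5, -1]
z = -1.25 gives h = -1.046875, negative; keep [-1.25, -1]
z = -1.125 gives h = 1.181641, positive; keep [-1.25, -1.125]

[-1.25, -1.125]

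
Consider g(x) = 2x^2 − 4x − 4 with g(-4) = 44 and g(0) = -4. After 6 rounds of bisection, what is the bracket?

x = -2 gives g = 12, positive; keep [-2, 0]
x = -1 gives g = 2, positive; keep [-1, 0]
x = -0.5 gives g = -1.5, negative; keep [-1, -0.5]
x = -0.75 gives g = 0.125, positive; keep [-0.75, -0.5]
x = -0.625 gives g = -0.7188, negative; keep [-0.75, -0.625]
x = -0.6875 gives g = -0.3047, negative; keep [-0.75, -0.6875]

[-0.75, -0.6875]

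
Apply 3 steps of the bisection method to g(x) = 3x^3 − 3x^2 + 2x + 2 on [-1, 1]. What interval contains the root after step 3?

m = 0, g(m) = 2 (+); new bracket [-1, 0]
m = -0.5, g(m) = -0.125 (−); new bracket [-0.5, 0]
m = -0.25, g(m) = 1.265625 (+); new bracket [-0.5, -0.25]

[-0.5, -0.25]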